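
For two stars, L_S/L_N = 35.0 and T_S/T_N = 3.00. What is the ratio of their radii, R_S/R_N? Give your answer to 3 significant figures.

L ∝ R²T⁴ gives R ∝ √L / T², so
R_S/R_N = √(35.0) / (3.00)² = 5.916 / 9.000 = 0.6573.

0.657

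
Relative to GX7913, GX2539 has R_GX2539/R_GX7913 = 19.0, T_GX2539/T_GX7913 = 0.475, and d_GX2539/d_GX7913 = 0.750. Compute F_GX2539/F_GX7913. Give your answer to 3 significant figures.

L_GX2539/L_GX7913 = (R_GX2539/R_GX7913)²(T_GX2539/T_GX7913)⁴ = (19.0)² × (0.475)⁴ = 18.38.
F_GX2539/F_GX7913 = (L_GX2539/L_GX7913)/(d_GX2539/d_GX7913)² = 18.38 / (0.750)² = 32.67.

32.7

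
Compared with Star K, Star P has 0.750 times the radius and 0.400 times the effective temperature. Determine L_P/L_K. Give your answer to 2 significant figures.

0.014

From the Stefan–Boltzmann law, L ∝ R²T⁴, so
L_P/L_K = (R_P/R_K)² (T_P/T_K)⁴ = (0.750)² × (0.400)⁴ = 0.5625 × 0.02560 = 0.01440.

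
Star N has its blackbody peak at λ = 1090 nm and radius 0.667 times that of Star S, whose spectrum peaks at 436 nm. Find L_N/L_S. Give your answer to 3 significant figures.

Wien's law gives T ∝ 1/λ_max, so T_N/T_S = λ_S/λ_N = 436/1090 = 0.4000.
Then L ∝ R²T⁴ gives L_N/L_S = (0.667)² × (0.4000)⁴ = 0.4449 × 0.02560 = 0.01139.

0.0114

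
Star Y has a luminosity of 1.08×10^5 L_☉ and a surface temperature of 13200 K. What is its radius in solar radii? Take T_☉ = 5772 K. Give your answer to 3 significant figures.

R/R_☉ = √(L/L_☉) / (T/T_☉)² = √(1.08×10^5) / (2.287)²
       = 328.6 / 5.230 = 62.84.

62.8 solar radii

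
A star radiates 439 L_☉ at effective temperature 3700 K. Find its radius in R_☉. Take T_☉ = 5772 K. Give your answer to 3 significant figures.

51.0 R_☉

R/R_☉ = √(L/L_☉) / (T/T_☉)² = √(439) / (0.6410)²
       = 20.95 / 0.4109 = 50.99.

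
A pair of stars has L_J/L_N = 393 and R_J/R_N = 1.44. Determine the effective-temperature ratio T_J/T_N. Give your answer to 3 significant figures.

3.71

L ∝ R²T⁴ gives T ∝ (L/R²)^(1/4), so
T_J/T_N = (393 / 1.44²)^(1/4) = (189.5)^(1/4) = 3.710.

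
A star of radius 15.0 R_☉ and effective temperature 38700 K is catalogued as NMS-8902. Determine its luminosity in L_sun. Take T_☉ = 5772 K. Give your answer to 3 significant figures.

L/L_☉ = (R/R_☉)² (T/T_☉)⁴ = (15.0)² × (38700/5772)⁴
       = 225.0 × (6.705)⁴ = 225.0 × 2021 = 4.547×10^5.

4.55×10^5 L_sun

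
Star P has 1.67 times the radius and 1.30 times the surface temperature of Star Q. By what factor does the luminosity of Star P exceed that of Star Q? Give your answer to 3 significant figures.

From the Stefan–Boltzmann law, L ∝ R²T⁴, so
L_P/L_Q = (R_P/R_Q)² (T_P/T_Q)⁴ = (1.67)² × (1.30)⁴ = 2.789 × 2.856 = 7.965.

7.97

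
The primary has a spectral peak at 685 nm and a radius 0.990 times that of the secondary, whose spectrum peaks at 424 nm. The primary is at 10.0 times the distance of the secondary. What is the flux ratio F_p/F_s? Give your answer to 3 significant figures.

Wien's law: T_p/T_s = λ_s/λ_p = 424/685 = 0.6190.
L_p/L_s = (R_p/R_s)²(T_p/T_s)⁴ = (0.990)²(0.6190)⁴ = 0.1439.
F_p/F_s = (L_p/L_s)/(d_p/d_s)² = 0.1439/(10.0)² = 0.001439.

0.00144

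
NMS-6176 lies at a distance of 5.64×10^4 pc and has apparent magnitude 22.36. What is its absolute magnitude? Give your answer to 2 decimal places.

3.60

M = m − 5 log₁₀(d/10 pc) = 22.36 − 5 log₁₀(5.64×10^4/10)
  = 22.36 − 5 × 3.751 = 22.36 − 18.76 = 3.60.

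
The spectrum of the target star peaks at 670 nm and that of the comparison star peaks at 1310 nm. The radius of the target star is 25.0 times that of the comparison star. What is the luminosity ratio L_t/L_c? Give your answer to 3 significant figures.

Wien's law gives T ∝ 1/λ_max, so T_t/T_c = λ_c/λ_t = 1310/670 = 1.955.
Then L ∝ R²T⁴ gives L_t/L_c = (25.0)² × (1.955)⁴ = 625.0 × 14.61 = 9134.

9.13×10^3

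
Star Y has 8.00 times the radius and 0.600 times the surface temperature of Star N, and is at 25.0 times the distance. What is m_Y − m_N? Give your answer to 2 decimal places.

L_Y/L_N = (8.00)²(0.600)⁴ = 8.294.
F_Y/F_N = (L_Y/L_N)/(d_Y/d_N)² = 8.294/625.0 = 0.01327.
m_Y − m_N = −2.5 log₁₀(0.01327) = 4.69.

4.69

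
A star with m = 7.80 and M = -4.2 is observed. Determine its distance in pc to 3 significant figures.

m − M = 5 log₁₀(d/10 pc)
7.80 − (-4.2) = 12.00 = 5 log₁₀(d/10)
d = 10 × 10^(12.00/5) = 10 × 10^2.400 = 2512 pc.

2.51×10^3 pc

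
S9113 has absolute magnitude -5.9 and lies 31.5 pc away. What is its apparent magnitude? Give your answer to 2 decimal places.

-3.41

m = M + 5 log₁₀(d/10 pc) = -5.9 + 5 log₁₀(31.5/10)
  = -5.9 + 5 × 0.498 = -5.9 + 2.49 = -3.41.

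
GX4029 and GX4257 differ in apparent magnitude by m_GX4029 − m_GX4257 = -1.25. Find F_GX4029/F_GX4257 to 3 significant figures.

3.16

F_GX4029/F_GX4257 = 10^(−(m_GX4029 − m_GX4257)/2.5) = 10^(1.25/2.5) = 10^0.500 = 3.162.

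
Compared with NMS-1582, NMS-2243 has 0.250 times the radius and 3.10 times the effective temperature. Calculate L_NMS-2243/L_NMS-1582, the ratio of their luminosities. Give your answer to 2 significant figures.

From the Stefan–Boltzmann law, L ∝ R²T⁴, so
L_NMS-2243/L_NMS-1582 = (R_NMS-2243/R_NMS-1582)² (T_NMS-2243/T_NMS-1582)⁴ = (0.250)² × (3.10)⁴ = 0.06250 × 92.35 = 5.772.

5.8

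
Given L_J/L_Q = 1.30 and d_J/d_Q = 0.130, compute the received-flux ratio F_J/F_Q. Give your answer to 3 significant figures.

76.9

F = L/(4πd²), so F_J/F_Q = (L_J/L_Q) / (d_J/d_Q)²
= 1.30 / (0.130)² = 1.30 / 0.01690 = 76.92.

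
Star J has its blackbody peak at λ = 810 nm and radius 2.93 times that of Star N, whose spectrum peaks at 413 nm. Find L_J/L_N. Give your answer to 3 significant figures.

0.580

Wien's law gives T ∝ 1/λ_max, so T_J/T_N = λ_N/λ_J = 413/810 = 0.5099.
Then L ∝ R²T⁴ gives L_J/L_N = (2.93)² × (0.5099)⁴ = 8.585 × 0.06759 = 0.5802.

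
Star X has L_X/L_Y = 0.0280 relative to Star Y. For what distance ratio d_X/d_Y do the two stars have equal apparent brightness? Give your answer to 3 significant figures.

0.167

Equal flux requires L_X/d_X² = L_Y/d_Y², so d_X/d_Y = √(L_X/L_Y)
= √(0.0280) = 0.1673.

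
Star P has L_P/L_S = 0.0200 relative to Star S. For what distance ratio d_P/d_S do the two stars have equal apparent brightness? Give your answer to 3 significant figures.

0.141

Equal flux requires L_P/d_P² = L_S/d_S², so d_P/d_S = √(L_P/L_S)
= √(0.0200) = 0.1414.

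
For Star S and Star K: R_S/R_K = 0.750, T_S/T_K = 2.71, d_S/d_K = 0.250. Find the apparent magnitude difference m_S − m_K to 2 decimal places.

-6.72

L_S/L_K = (0.750)²(2.71)⁴ = 30.34.
F_S/F_K = (L_S/L_K)/(d_S/d_K)² = 30.34/0.06250 = 485.4.
m_S − m_K = −2.5 log₁₀(485.4) = -6.72.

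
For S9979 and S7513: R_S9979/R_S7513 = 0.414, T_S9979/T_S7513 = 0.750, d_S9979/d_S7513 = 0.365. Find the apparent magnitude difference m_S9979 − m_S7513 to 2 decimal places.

L_S9979/L_S7513 = (0.414)²(0.750)⁴ = 0.05423.
F_S9979/F_S7513 = (L_S9979/L_S7513)/(d_S9979/d_S7513)² = 0.05423/0.1332 = 0.4071.
m_S9979 − m_S7513 = −2.5 log₁₀(0.4071) = 0.98.

0.98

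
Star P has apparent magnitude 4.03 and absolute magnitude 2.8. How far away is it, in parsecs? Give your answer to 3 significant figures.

m − M = 5 log₁₀(d/10 pc)
4.03 − (2.8) = 1.23 = 5 log₁₀(d/10)
d = 10 × 10^(1.23/5) = 10 × 10^0.246 = 17.62 pc.

17.6 pc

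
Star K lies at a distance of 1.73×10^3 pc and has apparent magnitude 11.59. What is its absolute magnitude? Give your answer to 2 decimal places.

M = m − 5 log₁₀(d/10 pc) = 11.59 − 5 log₁₀(1.73×10^3/10)
  = 11.59 − 5 × 2.238 = 11.59 − 11.19 = 0.40.

0.40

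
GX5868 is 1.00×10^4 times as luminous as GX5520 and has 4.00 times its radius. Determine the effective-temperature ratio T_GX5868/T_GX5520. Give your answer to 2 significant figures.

L ∝ R²T⁴ gives T ∝ (L/R²)^(1/4), so
T_GX5868/T_GX5520 = (1.00×10^4 / 4.00²)^(1/4) = (625.0)^(1/4) = 5.000.

5.0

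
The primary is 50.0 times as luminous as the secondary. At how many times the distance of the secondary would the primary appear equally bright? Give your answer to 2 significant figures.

Equal flux requires L_p/d_p² = L_s/d_s², so d_p/d_s = √(L_p/L_s)
= √(50.0) = 7.071.

7.1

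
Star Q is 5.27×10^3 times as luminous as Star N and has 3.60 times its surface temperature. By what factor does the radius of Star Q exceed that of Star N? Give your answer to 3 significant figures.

L ∝ R²T⁴ gives R ∝ √L / T², so
R_Q/R_N = √(5.27×10^3) / (3.60)² = 72.59 / 12.96 = 5.601.

5.60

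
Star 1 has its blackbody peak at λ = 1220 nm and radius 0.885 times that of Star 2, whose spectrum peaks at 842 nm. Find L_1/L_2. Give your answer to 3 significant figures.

Wien's law gives T ∝ 1/λ_max, so T_1/T_2 = λ_2/λ_1 = 842/1220 = 0.6902.
Then L ∝ R²T⁴ gives L_1/L_2 = (0.885)² × (0.6902)⁴ = 0.7832 × 0.2269 = 0.1777.

0.178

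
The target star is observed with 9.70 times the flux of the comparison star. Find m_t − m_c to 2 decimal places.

-2.47

m_t − m_c = −2.5 log₁₀(F_t/F_c) = −2.5 log₁₀(9.70) = −2.5 × (0.987) = -2.467.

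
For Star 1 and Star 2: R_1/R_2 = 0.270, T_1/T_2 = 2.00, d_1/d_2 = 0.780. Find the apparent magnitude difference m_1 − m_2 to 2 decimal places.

-0.71

L_1/L_2 = (0.270)²(2.00)⁴ = 1.166.
F_1/F_2 = (L_1/L_2)/(d_1/d_2)² = 1.166/0.6084 = 1.917.
m_1 − m_2 = −2.5 log₁₀(1.917) = -0.71.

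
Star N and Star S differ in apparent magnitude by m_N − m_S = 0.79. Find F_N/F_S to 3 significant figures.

0.483

F_N/F_S = 10^(−(m_N − m_S)/2.5) = 10^(-0.79/2.5) = 10^-0.316 = 0.4831.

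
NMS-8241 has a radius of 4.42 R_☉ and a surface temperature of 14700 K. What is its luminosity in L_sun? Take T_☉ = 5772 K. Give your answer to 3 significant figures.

822 L_sun

L/L_☉ = (R/R_☉)² (T/T_☉)⁴ = (4.42)² × (14700/5772)⁴
       = 19.54 × (2.547)⁴ = 19.54 × 42.07 = 821.9.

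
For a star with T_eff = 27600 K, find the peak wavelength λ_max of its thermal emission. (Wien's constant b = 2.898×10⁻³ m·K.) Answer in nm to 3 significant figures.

105 nm

λ_max = b/T = 2.898×10⁻³ / 27600 = 1.05×10^-7 m = 105.0 nm.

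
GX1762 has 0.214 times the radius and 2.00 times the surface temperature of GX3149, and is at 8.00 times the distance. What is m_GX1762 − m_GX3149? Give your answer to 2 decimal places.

L_GX1762/L_GX3149 = (0.214)²(2.00)⁴ = 0.7327.
F_GX1762/F_GX3149 = (L_GX1762/L_GX3149)/(d_GX1762/d_GX3149)² = 0.7327/64.00 = 0.01145.
m_GX1762 − m_GX3149 = −2.5 log₁₀(0.01145) = 4.85.

4.85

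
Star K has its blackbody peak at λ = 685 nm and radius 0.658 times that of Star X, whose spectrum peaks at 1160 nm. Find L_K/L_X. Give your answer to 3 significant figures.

Wien's law gives T ∝ 1/λ_max, so T_K/T_X = λ_X/λ_K = 1160/685 = 1.693.
Then L ∝ R²T⁴ gives L_K/L_X = (0.658)² × (1.693)⁴ = 0.4330 × 8.224 = 3.561.

3.56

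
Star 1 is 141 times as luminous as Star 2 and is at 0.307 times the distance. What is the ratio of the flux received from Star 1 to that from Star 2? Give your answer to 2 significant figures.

F = L/(4πd²), so F_1/F_2 = (L_1/L_2) / (d_1/d_2)²
= 141 / (0.307)² = 141 / 0.09425 = 1496.

1.5×10^3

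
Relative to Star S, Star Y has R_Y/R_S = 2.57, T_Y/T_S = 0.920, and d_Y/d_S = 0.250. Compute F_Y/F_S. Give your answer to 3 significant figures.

75.7

L_Y/L_S = (R_Y/R_S)²(T_Y/T_S)⁴ = (2.57)² × (0.920)⁴ = 4.732.
F_Y/F_S = (L_Y/L_S)/(d_Y/d_S)² = 4.732 / (0.250)² = 75.71.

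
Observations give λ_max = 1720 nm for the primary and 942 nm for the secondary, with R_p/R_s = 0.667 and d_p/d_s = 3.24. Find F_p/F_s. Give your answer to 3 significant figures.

0.00381

Wien's law: T_p/T_s = λ_s/λ_p = 942/1720 = 0.5477.
L_p/L_s = (R_p/R_s)²(T_p/T_s)⁴ = (0.667)²(0.5477)⁴ = 0.04003.
F_p/F_s = (L_p/L_s)/(d_p/d_s)² = 0.04003/(3.24)² = 0.003813.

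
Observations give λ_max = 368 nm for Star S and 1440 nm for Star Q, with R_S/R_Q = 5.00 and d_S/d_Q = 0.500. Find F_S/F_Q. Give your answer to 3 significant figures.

2.34×10^4

Wien's law: T_S/T_Q = λ_Q/λ_S = 1440/368 = 3.913.
L_S/L_Q = (R_S/R_Q)²(T_S/T_Q)⁴ = (5.00)²(3.913)⁴ = 5861.
F_S/F_Q = (L_S/L_Q)/(d_S/d_Q)² = 5861/(0.500)² = 2.345×10^4.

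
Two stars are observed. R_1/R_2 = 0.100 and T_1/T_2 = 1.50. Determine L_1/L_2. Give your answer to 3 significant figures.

0.0506

From the Stefan–Boltzmann law, L ∝ R²T⁴, so
L_1/L_2 = (R_1/R_2)² (T_1/T_2)⁴ = (0.100)² × (1.50)⁴ = 0.01000 × 5.062 = 0.05063.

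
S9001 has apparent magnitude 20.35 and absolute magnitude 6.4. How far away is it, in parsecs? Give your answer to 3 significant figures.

m − M = 5 log₁₀(d/10 pc)
20.35 − (6.4) = 13.95 = 5 log₁₀(d/10)
d = 10 × 10^(13.95/5) = 10 × 10^2.790 = 6166 pc.

6.17×10^3 pc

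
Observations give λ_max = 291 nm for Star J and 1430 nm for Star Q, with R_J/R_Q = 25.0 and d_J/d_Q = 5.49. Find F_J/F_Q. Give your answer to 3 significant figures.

Wien's law: T_J/T_Q = λ_Q/λ_J = 1430/291 = 4.914.
L_J/L_Q = (R_J/R_Q)²(T_J/T_Q)⁴ = (25.0)²(4.914)⁴ = 3.645×10^5.
F_J/F_Q = (L_J/L_Q)/(d_J/d_Q)² = 3.645×10^5/(5.49)² = 1.209×10^4.

1.21×10^4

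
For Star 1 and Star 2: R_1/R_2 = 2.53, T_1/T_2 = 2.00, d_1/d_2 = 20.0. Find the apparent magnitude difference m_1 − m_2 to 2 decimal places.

1.48

L_1/L_2 = (2.53)²(2.00)⁴ = 102.4.
F_1/F_2 = (L_1/L_2)/(d_1/d_2)² = 102.4/400.0 = 0.2560.
m_1 − m_2 = −2.5 log₁₀(0.2560) = 1.48.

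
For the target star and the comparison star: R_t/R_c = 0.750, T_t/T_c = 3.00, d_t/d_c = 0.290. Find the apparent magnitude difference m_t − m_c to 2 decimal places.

-6.83

L_t/L_c = (0.750)²(3.00)⁴ = 45.56.
F_t/F_c = (L_t/L_c)/(d_t/d_c)² = 45.56/0.08410 = 541.8.
m_t − m_c = −2.5 log₁₀(541.8) = -6.83.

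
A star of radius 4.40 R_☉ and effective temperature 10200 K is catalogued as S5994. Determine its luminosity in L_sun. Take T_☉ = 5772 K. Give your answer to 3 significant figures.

189 L_sun

L/L_☉ = (R/R_☉)² (T/T_☉)⁴ = (4.40)² × (10200/5772)⁴
       = 19.36 × (1.767)⁴ = 19.36 × 9.752 = 188.8.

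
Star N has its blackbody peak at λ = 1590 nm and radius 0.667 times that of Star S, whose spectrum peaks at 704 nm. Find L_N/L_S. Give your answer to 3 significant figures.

Wien's law gives T ∝ 1/λ_max, so T_N/T_S = λ_S/λ_N = 704/1590 = 0.4428.
Then L ∝ R²T⁴ gives L_N/L_S = (0.667)² × (0.4428)⁴ = 0.4449 × 0.03843 = 0.01710.

0.0171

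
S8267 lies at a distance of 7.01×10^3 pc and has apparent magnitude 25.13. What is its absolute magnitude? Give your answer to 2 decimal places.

M = m − 5 log₁₀(d/10 pc) = 25.13 − 5 log₁₀(7.01×10^3/10)
  = 25.13 − 5 × 2.846 = 25.13 − 14.23 = 10.90.

10.90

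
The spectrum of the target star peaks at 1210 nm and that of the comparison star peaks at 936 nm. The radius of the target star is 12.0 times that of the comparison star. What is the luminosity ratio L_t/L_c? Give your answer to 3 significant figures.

51.6

Wien's law gives T ∝ 1/λ_max, so T_t/T_c = λ_c/λ_t = 936/1210 = 0.7736.
Then L ∝ R²T⁴ gives L_t/L_c = (12.0)² × (0.7736)⁴ = 144.0 × 0.3581 = 51.56.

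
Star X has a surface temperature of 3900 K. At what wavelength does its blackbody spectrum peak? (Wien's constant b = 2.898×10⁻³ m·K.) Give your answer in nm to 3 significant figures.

743 nm

λ_max = b/T = 2.898×10⁻³ / 3900 = 7.43×10^-7 m = 743.1 nm.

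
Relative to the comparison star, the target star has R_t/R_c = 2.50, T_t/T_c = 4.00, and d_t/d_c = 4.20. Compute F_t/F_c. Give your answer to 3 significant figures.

90.7

L_t/L_c = (R_t/R_c)²(T_t/T_c)⁴ = (2.50)² × (4.00)⁴ = 1600.
F_t/F_c = (L_t/L_c)/(d_t/d_c)² = 1600 / (4.20)² = 90.70.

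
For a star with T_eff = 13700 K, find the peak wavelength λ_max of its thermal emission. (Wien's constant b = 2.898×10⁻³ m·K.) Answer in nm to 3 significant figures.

212 nm

λ_max = b/T = 2.898×10⁻³ / 13700 = 2.12×10^-7 m = 211.5 nm.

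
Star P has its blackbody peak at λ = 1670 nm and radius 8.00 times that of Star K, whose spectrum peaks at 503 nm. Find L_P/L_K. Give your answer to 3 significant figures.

Wien's law gives T ∝ 1/λ_max, so T_P/T_K = λ_K/λ_P = 503/1670 = 0.3012.
Then L ∝ R²T⁴ gives L_P/L_K = (8.00)² × (0.3012)⁴ = 64.00 × 0.008230 = 0.5267.

0.527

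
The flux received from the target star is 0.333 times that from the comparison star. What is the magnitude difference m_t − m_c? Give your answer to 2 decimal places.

m_t − m_c = −2.5 log₁₀(F_t/F_c) = −2.5 log₁₀(0.333) = −2.5 × (-0.478) = 1.194.

1.19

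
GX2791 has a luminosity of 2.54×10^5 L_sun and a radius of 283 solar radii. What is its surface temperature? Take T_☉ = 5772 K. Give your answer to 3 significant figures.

T/T_☉ = (L/L_☉)^(1/4) / (R/R_☉)^(1/2)
T = 5772 × (2.54×10^5)^(1/4) / √(283) = 5772 × 22.45 / 16.82 = 7703 K.

7.70×10^3 K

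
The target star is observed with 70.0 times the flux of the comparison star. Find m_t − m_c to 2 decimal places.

-4.61

m_t − m_c = −2.5 log₁₀(F_t/F_c) = −2.5 log₁₀(70.0) = −2.5 × (1.845) = -4.613.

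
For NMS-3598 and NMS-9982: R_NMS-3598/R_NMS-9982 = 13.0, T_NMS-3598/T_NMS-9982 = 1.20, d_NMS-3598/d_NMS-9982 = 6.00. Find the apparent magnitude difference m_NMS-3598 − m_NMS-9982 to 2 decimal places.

L_NMS-3598/L_NMS-9982 = (13.0)²(1.20)⁴ = 350.4.
F_NMS-3598/F_NMS-9982 = (L_NMS-3598/L_NMS-9982)/(d_NMS-3598/d_NMS-9982)² = 350.4/36.00 = 9.734.
m_NMS-3598 − m_NMS-9982 = −2.5 log₁₀(9.734) = -2.47.

-2.47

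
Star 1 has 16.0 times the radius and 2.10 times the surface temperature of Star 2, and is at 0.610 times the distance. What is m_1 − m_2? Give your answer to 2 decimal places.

-10.32

L_1/L_2 = (16.0)²(2.10)⁴ = 4979.
F_1/F_2 = (L_1/L_2)/(d_1/d_2)² = 4979/0.3721 = 1.338×10^4.
m_1 − m_2 = −2.5 log₁₀(1.338×10^4) = -10.32.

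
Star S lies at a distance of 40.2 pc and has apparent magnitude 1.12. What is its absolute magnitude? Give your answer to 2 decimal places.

M = m − 5 log₁₀(d/10 pc) = 1.12 − 5 log₁₀(40.2/10)
  = 1.12 − 5 × 0.604 = 1.12 − 3.02 = -1.90.

-1.90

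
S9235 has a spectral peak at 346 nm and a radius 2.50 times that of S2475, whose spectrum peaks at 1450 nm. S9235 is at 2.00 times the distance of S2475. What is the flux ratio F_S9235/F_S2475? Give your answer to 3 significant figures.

482

Wien's law: T_S9235/T_S2475 = λ_S2475/λ_S9235 = 1450/346 = 4.191.
L_S9235/L_S2475 = (R_S9235/R_S2475)²(T_S9235/T_S2475)⁴ = (2.50)²(4.191)⁴ = 1928.
F_S9235/F_S2475 = (L_S9235/L_S2475)/(d_S9235/d_S2475)² = 1928/(2.00)² = 481.9.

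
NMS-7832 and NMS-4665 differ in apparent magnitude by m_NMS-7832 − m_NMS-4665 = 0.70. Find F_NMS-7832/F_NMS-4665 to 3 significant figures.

0.525

F_NMS-7832/F_NMS-4665 = 10^(−(m_NMS-7832 − m_NMS-4665)/2.5) = 10^(-0.70/2.5) = 10^-0.280 = 0.5248.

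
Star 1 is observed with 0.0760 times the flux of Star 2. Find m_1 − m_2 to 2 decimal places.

m_1 − m_2 = −2.5 log₁₀(F_1/F_2) = −2.5 log₁₀(0.0760) = −2.5 × (-1.119) = 2.798.

2.80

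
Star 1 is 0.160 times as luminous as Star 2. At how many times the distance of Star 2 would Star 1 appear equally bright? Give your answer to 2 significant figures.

0.40

Equal flux requires L_1/d_1² = L_2/d_2², so d_1/d_2 = √(L_1/L_2)
= √(0.160) = 0.4000.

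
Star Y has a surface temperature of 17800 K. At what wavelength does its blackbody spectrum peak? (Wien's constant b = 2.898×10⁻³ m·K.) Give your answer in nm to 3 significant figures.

163 nm

λ_max = b/T = 2.898×10⁻³ / 17800 = 1.63×10^-7 m = 162.8 nm.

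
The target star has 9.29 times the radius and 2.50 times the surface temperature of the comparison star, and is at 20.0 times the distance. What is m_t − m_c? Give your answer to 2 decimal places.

-2.31

L_t/L_c = (9.29)²(2.50)⁴ = 3371.
F_t/F_c = (L_t/L_c)/(d_t/d_c)² = 3371/400.0 = 8.428.
m_t − m_c = −2.5 log₁₀(8.428) = -2.31.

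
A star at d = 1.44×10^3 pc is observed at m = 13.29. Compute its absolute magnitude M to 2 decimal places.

2.50

M = m − 5 log₁₀(d/10 pc) = 13.29 − 5 log₁₀(1.44×10^3/10)
  = 13.29 − 5 × 2.158 = 13.29 − 10.79 = 2.50.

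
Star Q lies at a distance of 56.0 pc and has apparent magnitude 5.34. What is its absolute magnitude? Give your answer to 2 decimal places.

M = m − 5 log₁₀(d/10 pc) = 5.34 − 5 log₁₀(56.0/10)
  = 5.34 − 5 × 0.748 = 5.34 − 3.74 = 1.60.

1.60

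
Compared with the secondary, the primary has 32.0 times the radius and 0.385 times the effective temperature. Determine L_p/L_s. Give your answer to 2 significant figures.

From the Stefan–Boltzmann law, L ∝ R²T⁴, so
L_p/L_s = (R_p/R_s)² (T_p/T_s)⁴ = (32.0)² × (0.385)⁴ = 1024 × 0.02197 = 22.50.

22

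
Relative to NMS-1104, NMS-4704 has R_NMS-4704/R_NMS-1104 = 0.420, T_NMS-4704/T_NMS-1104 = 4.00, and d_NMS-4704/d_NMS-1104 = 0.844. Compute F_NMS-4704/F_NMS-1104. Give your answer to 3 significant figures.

63.4

L_NMS-4704/L_NMS-1104 = (R_NMS-4704/R_NMS-1104)²(T_NMS-4704/T_NMS-1104)⁴ = (0.420)² × (4.00)⁴ = 45.16.
F_NMS-4704/F_NMS-1104 = (L_NMS-4704/L_NMS-1104)/(d_NMS-4704/d_NMS-1104)² = 45.16 / (0.844)² = 63.39.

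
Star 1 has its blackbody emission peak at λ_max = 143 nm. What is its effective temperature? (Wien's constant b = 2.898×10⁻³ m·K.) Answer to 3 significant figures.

2.03×10^4 K

T = b/λ_max = 2.898×10⁻³ / (143×10⁻⁹) = 2.027×10^4 K.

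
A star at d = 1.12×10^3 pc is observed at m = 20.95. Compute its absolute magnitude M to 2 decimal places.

M = m − 5 log₁₀(d/10 pc) = 20.95 − 5 log₁₀(1.12×10^3/10)
  = 20.95 − 5 × 2.049 = 20.95 − 10.25 = 10.70.

10.70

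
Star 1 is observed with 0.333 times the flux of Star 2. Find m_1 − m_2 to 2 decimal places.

1.19

m_1 − m_2 = −2.5 log₁₀(F_1/F_2) = −2.5 log₁₀(0.333) = −2.5 × (-0.478) = 1.194.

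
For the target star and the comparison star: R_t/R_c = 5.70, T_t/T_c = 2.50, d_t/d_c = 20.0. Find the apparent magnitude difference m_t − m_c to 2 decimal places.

L_t/L_c = (5.70)²(2.50)⁴ = 1269.
F_t/F_c = (L_t/L_c)/(d_t/d_c)² = 1269/400.0 = 3.173.
m_t − m_c = −2.5 log₁₀(3.173) = -1.25.

-1.25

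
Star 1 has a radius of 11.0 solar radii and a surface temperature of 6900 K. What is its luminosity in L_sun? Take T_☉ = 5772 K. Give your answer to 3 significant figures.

247 L_sun

L/L_☉ = (R/R_☉)² (T/T_☉)⁴ = (11.0)² × (6900/5772)⁴
       = 121.0 × (1.195)⁴ = 121.0 × 2.042 = 247.1.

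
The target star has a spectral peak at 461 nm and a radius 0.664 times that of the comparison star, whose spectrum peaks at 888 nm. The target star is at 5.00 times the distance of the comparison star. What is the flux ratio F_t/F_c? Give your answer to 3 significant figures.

Wien's law: T_t/T_c = λ_c/λ_t = 888/461 = 1.926.
L_t/L_c = (R_t/R_c)²(T_t/T_c)⁴ = (0.664)²(1.926)⁴ = 6.070.
F_t/F_c = (L_t/L_c)/(d_t/d_c)² = 6.070/(5.00)² = 0.2428.

0.243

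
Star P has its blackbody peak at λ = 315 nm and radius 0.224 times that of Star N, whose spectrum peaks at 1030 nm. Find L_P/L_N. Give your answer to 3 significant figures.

Wien's law gives T ∝ 1/λ_max, so T_P/T_N = λ_N/λ_P = 1030/315 = 3.270.
Then L ∝ R²T⁴ gives L_P/L_N = (0.224)² × (3.270)⁴ = 0.05018 × 114.3 = 5.736.

5.74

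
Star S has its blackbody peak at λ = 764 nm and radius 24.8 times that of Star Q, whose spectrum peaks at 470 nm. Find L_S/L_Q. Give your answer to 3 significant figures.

88.1

Wien's law gives T ∝ 1/λ_max, so T_S/T_Q = λ_Q/λ_S = 470/764 = 0.6152.
Then L ∝ R²T⁴ gives L_S/L_Q = (24.8)² × (0.6152)⁴ = 615.0 × 0.1432 = 88.09.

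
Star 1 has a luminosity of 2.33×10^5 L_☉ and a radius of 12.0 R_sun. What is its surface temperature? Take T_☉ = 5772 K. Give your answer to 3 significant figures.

3.66×10^4 K

T/T_☉ = (L/L_☉)^(1/4) / (R/R_☉)^(1/2)
T = 5772 × (2.33×10^5)^(1/4) / √(12.0) = 5772 × 21.97 / 3.464 = 3.661×10^4 K.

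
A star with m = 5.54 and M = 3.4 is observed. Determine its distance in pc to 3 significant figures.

m − M = 5 log₁₀(d/10 pc)
5.54 − (3.4) = 2.14 = 5 log₁₀(d/10)
d = 10 × 10^(2.14/5) = 10 × 10^0.428 = 26.79 pc.

26.8 pc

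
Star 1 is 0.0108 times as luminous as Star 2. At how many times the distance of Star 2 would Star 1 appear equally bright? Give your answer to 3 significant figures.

0.104

Equal flux requires L_1/d_1² = L_2/d_2², so d_1/d_2 = √(L_1/L_2)
= √(0.0108) = 0.1039.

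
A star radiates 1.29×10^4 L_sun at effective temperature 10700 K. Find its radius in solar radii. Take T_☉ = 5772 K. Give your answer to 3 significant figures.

R/R_☉ = √(L/L_☉) / (T/T_☉)² = √(1.29×10^4) / (1.854)²
       = 113.6 / 3.436 = 33.05.

33.1 solar radii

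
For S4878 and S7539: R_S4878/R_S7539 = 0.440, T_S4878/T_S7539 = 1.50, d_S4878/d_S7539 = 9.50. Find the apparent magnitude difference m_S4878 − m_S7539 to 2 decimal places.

4.91

L_S4878/L_S7539 = (0.440)²(1.50)⁴ = 0.9801.
F_S4878/F_S7539 = (L_S4878/L_S7539)/(d_S4878/d_S7539)² = 0.9801/90.25 = 0.01086.
m_S4878 − m_S7539 = −2.5 log₁₀(0.01086) = 4.91.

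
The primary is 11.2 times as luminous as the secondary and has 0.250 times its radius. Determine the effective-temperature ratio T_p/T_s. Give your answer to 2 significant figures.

3.7

L ∝ R²T⁴ gives T ∝ (L/R²)^(1/4), so
T_p/T_s = (11.2 / 0.250²)^(1/4) = (179.2)^(1/4) = 3.659.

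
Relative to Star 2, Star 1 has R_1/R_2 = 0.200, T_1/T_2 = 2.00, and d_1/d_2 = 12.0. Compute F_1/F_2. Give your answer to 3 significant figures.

0.00444

L_1/L_2 = (R_1/R_2)²(T_1/T_2)⁴ = (0.200)² × (2.00)⁴ = 0.6400.
F_1/F_2 = (L_1/L_2)/(d_1/d_2)² = 0.6400 / (12.0)² = 0.004444.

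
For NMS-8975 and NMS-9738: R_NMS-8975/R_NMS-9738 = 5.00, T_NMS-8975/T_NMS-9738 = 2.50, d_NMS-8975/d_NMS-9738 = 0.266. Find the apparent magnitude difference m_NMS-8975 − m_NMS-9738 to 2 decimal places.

L_NMS-8975/L_NMS-9738 = (5.00)²(2.50)⁴ = 976.6.
F_NMS-8975/F_NMS-9738 = (L_NMS-8975/L_NMS-9738)/(d_NMS-8975/d_NMS-9738)² = 976.6/0.07076 = 1.380×10^4.
m_NMS-8975 − m_NMS-9738 = −2.5 log₁₀(1.380×10^4) = -10.35.

-10.35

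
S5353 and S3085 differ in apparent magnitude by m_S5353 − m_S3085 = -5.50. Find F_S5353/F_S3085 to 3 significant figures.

F_S5353/F_S3085 = 10^(−(m_S5353 − m_S3085)/2.5) = 10^(5.50/2.5) = 10^2.200 = 158.5.

158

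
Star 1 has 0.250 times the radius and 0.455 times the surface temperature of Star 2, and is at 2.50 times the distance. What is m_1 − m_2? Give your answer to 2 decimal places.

8.42

L_1/L_2 = (0.250)²(0.455)⁴ = 0.002679.
F_1/F_2 = (L_1/L_2)/(d_1/d_2)² = 0.002679/6.250 = 4.286×10^-4.
m_1 − m_2 = −2.5 log₁₀(4.286×10^-4) = 8.42.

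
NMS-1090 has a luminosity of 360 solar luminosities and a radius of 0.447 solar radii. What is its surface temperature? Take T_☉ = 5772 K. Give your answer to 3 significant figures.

3.76×10^4 K

T/T_☉ = (L/L_☉)^(1/4) / (R/R_☉)^(1/2)
T = 5772 × (360)^(1/4) / √(0.447) = 5772 × 4.356 / 0.6686 = 3.761×10^4 K.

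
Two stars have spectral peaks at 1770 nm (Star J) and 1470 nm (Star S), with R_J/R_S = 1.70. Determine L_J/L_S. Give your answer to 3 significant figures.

1.37

Wien's law gives T ∝ 1/λ_max, so T_J/T_S = λ_S/λ_J = 1470/1770 = 0.8305.
Then L ∝ R²T⁴ gives L_J/L_S = (1.70)² × (0.8305)⁴ = 2.890 × 0.4757 = 1.375.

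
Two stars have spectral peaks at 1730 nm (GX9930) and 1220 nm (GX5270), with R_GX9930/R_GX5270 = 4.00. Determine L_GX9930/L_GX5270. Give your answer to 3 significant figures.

3.96

Wien's law gives T ∝ 1/λ_max, so T_GX9930/T_GX5270 = λ_GX5270/λ_GX9930 = 1220/1730 = 0.7052.
Then L ∝ R²T⁴ gives L_GX9930/L_GX5270 = (4.00)² × (0.7052)⁴ = 16.00 × 0.2473 = 3.957.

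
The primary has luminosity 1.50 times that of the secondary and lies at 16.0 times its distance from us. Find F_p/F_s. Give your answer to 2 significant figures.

0.0059

F = L/(4πd²), so F_p/F_s = (L_p/L_s) / (d_p/d_s)²
= 1.50 / (16.0)² = 1.50 / 256.0 = 0.005859.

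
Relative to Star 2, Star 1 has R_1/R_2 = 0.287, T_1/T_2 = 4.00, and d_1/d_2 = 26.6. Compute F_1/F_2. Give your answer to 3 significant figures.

0.0298

L_1/L_2 = (R_1/R_2)²(T_1/T_2)⁴ = (0.287)² × (4.00)⁴ = 21.09.
F_1/F_2 = (L_1/L_2)/(d_1/d_2)² = 21.09 / (26.6)² = 0.02980.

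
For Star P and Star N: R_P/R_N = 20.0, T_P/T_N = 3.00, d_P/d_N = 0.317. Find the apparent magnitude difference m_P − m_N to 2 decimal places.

-13.77

L_P/L_N = (20.0)²(3.00)⁴ = 3.240×10^4.
F_P/F_N = (L_P/L_N)/(d_P/d_N)² = 3.240×10^4/0.1005 = 3.224×10^5.
m_P − m_N = −2.5 log₁₀(3.224×10^5) = -13.77.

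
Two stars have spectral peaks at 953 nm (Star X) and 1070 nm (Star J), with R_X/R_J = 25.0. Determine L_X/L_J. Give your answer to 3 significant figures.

Wien's law gives T ∝ 1/λ_max, so T_X/T_J = λ_J/λ_X = 1070/953 = 1.123.
Then L ∝ R²T⁴ gives L_X/L_J = (25.0)² × (1.123)⁴ = 625.0 × 1.589 = 993.2.

993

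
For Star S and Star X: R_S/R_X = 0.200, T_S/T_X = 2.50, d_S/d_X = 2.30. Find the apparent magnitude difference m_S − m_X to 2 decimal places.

1.32

L_S/L_X = (0.200)²(2.50)⁴ = 1.563.
F_S/F_X = (L_S/L_X)/(d_S/d_X)² = 1.563/5.290 = 0.2954.
m_S − m_X = −2.5 log₁₀(0.2954) = 1.32.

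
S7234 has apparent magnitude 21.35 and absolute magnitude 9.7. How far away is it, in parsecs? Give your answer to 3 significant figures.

m − M = 5 log₁₀(d/10 pc)
21.35 − (9.7) = 11.65 = 5 log₁₀(d/10)
d = 10 × 10^(11.65/5) = 10 × 10^2.330 = 2138 pc.

2.14×10^3 pc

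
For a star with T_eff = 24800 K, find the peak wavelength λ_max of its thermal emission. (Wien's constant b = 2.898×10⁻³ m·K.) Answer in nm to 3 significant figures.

λ_max = b/T = 2.898×10⁻³ / 24800 = 1.17×10^-7 m = 116.9 nm.

117 nm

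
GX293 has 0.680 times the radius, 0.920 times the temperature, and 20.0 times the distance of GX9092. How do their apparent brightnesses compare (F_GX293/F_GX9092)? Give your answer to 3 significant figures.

L_GX293/L_GX9092 = (R_GX293/R_GX9092)²(T_GX293/T_GX9092)⁴ = (0.680)² × (0.920)⁴ = 0.3313.
F_GX293/F_GX9092 = (L_GX293/L_GX9092)/(d_GX293/d_GX9092)² = 0.3313 / (20.0)² = 8.282×10^-4.

8.28×10^-4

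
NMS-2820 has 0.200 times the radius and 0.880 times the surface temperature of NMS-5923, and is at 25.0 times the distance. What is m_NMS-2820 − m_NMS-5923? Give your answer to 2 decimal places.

11.04

L_NMS-2820/L_NMS-5923 = (0.200)²(0.880)⁴ = 0.02399.
F_NMS-2820/F_NMS-5923 = (L_NMS-2820/L_NMS-5923)/(d_NMS-2820/d_NMS-5923)² = 0.02399/625.0 = 3.838×10^-5.
m_NMS-2820 − m_NMS-5923 = −2.5 log₁₀(3.838×10^-5) = 11.04.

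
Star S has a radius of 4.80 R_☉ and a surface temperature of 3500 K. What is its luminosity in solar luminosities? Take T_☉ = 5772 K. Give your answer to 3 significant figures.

L/L_☉ = (R/R_☉)² (T/T_☉)⁴ = (4.80)² × (3500/5772)⁴
       = 23.04 × (0.6064)⁴ = 23.04 × 0.1352 = 3.115.

3.11 solar luminosities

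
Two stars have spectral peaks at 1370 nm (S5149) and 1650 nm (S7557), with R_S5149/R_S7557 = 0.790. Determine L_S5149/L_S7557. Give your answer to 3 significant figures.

Wien's law gives T ∝ 1/λ_max, so T_S5149/T_S7557 = λ_S7557/λ_S5149 = 1650/1370 = 1.204.
Then L ∝ R²T⁴ gives L_S5149/L_S7557 = (0.790)² × (1.204)⁴ = 0.6241 × 2.104 = 1.313.

1.31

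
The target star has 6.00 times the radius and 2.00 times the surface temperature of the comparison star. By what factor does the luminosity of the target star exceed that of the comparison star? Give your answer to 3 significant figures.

576

From the Stefan–Boltzmann law, L ∝ R²T⁴, so
L_t/L_c = (R_t/R_c)² (T_t/T_c)⁴ = (6.00)² × (2.00)⁴ = 36.00 × 16.00 = 576.0.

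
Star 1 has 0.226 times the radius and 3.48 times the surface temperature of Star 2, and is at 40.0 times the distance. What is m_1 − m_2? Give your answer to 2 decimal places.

5.82

L_1/L_2 = (0.226)²(3.48)⁴ = 7.491.
F_1/F_2 = (L_1/L_2)/(d_1/d_2)² = 7.491/1600 = 0.004682.
m_1 − m_2 = −2.5 log₁₀(0.004682) = 5.82.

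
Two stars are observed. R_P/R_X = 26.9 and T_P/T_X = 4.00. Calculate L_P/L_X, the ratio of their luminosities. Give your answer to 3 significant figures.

From the Stefan–Boltzmann law, L ∝ R²T⁴, so
L_P/L_X = (R_P/R_X)² (T_P/T_X)⁴ = (26.9)² × (4.00)⁴ = 723.6 × 256.0 = 1.852×10^5.

1.85×10^5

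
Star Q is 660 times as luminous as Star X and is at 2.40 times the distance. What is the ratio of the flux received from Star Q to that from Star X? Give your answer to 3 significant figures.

F = L/(4πd²), so F_Q/F_X = (L_Q/L_X) / (d_Q/d_X)²
= 660 / (2.40)² = 660 / 5.760 = 114.6.

115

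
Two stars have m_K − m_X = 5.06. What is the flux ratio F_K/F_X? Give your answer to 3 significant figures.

F_K/F_X = 10^(−(m_K − m_X)/2.5) = 10^(-5.06/2.5) = 10^-2.024 = 0.009462.

0.00946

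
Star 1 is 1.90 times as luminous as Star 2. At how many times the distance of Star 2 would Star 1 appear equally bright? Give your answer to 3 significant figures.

Equal flux requires L_1/d_1² = L_2/d_2², so d_1/d_2 = √(L_1/L_2)
= √(1.90) = 1.378.

1.38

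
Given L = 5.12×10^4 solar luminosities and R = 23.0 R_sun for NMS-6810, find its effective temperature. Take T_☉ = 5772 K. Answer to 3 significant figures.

1.81×10^4 K

T/T_☉ = (L/L_☉)^(1/4) / (R/R_☉)^(1/2)
T = 5772 × (5.12×10^4)^(1/4) / √(23.0) = 5772 × 15.04 / 4.796 = 1.810×10^4 K.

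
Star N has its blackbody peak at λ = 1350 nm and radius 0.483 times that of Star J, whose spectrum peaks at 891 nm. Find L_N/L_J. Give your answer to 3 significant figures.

0.0443

Wien's law gives T ∝ 1/λ_max, so T_N/T_J = λ_J/λ_N = 891/1350 = 0.6600.
Then L ∝ R²T⁴ gives L_N/L_J = (0.483)² × (0.6600)⁴ = 0.2333 × 0.1897 = 0.04427.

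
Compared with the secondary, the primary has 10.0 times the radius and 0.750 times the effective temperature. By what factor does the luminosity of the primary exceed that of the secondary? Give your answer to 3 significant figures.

31.6

From the Stefan–Boltzmann law, L ∝ R²T⁴, so
L_p/L_s = (R_p/R_s)² (T_p/T_s)⁴ = (10.0)² × (0.750)⁴ = 100.0 × 0.3164 = 31.64.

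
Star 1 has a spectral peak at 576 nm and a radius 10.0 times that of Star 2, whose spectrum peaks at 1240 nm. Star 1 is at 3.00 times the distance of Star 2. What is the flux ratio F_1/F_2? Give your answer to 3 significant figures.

239

Wien's law: T_1/T_2 = λ_2/λ_1 = 1240/576 = 2.153.
L_1/L_2 = (R_1/R_2)²(T_1/T_2)⁴ = (10.0)²(2.153)⁴ = 2148.
F_1/F_2 = (L_1/L_2)/(d_1/d_2)² = 2148/(3.00)² = 238.6.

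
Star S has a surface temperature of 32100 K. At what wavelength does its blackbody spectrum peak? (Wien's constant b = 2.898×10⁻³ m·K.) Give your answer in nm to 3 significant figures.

λ_max = b/T = 2.898×10⁻³ / 32100 = 9.03×10^-8 m = 90.28 nm.

90.3 nm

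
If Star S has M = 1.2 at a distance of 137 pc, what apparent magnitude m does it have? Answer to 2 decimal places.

6.88

m = M + 5 log₁₀(d/10 pc) = 1.2 + 5 log₁₀(137/10)
  = 1.2 + 5 × 1.137 = 1.2 + 5.68 = 6.88.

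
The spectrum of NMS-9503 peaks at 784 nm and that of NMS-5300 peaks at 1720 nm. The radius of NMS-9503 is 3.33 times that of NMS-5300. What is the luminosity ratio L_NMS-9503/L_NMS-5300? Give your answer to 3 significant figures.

257

Wien's law gives T ∝ 1/λ_max, so T_NMS-9503/T_NMS-5300 = λ_NMS-5300/λ_NMS-9503 = 1720/784 = 2.194.
Then L ∝ R²T⁴ gives L_NMS-9503/L_NMS-5300 = (3.33)² × (2.194)⁴ = 11.09 × 23.17 = 256.9.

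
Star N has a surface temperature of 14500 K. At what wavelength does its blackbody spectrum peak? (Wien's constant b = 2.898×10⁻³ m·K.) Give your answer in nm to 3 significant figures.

λ_max = b/T = 2.898×10⁻³ / 14500 = 2.00×10^-7 m = 199.9 nm.

200 nm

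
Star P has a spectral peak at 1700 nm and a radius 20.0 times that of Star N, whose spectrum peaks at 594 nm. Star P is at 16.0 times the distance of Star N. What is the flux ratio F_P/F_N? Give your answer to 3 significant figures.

Wien's law: T_P/T_N = λ_N/λ_P = 594/1700 = 0.3494.
L_P/L_N = (R_P/R_N)²(T_P/T_N)⁴ = (20.0)²(0.3494)⁴ = 5.962.
F_P/F_N = (L_P/L_N)/(d_P/d_N)² = 5.962/(16.0)² = 0.02329.

0.0233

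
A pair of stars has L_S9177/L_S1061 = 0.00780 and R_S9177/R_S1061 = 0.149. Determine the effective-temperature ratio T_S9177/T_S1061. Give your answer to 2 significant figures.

0.77

L ∝ R²T⁴ gives T ∝ (L/R²)^(1/4), so
T_S9177/T_S1061 = (0.00780 / 0.149²)^(1/4) = (0.3513)^(1/4) = 0.7699.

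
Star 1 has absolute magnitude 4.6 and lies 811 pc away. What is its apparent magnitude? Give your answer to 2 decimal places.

m = M + 5 log₁₀(d/10 pc) = 4.6 + 5 log₁₀(811/10)
  = 4.6 + 5 × 1.909 = 4.6 + 9.55 = 14.15.

14.15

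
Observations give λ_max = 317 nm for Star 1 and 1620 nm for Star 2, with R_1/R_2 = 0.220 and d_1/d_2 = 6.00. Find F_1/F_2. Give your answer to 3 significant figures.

Wien's law: T_1/T_2 = λ_2/λ_1 = 1620/317 = 5.110.
L_1/L_2 = (R_1/R_2)²(T_1/T_2)⁴ = (0.220)²(5.110)⁴ = 33.01.
F_1/F_2 = (L_1/L_2)/(d_1/d_2)² = 33.01/(6.00)² = 0.9170.

0.917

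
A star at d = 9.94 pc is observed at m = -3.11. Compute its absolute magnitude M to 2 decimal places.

-3.10

M = m − 5 log₁₀(d/10 pc) = -3.11 − 5 log₁₀(9.94/10)
  = -3.11 − 5 × -0.003 = -3.11 − -0.01 = -3.10.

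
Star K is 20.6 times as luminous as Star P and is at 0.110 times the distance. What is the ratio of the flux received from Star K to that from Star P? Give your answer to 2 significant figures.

1.7×10^3

F = L/(4πd²), so F_K/F_P = (L_K/L_P) / (d_K/d_P)²
= 20.6 / (0.110)² = 20.6 / 0.01210 = 1702.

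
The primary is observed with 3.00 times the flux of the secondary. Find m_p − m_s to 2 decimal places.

-1.19

m_p − m_s = −2.5 log₁₀(F_p/F_s) = −2.5 log₁₀(3.00) = −2.5 × (0.477) = -1.193.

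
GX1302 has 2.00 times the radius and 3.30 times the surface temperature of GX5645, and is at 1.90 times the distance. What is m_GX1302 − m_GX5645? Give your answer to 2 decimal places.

-5.30

L_GX1302/L_GX5645 = (2.00)²(3.30)⁴ = 474.4.
F_GX1302/F_GX5645 = (L_GX1302/L_GX5645)/(d_GX1302/d_GX5645)² = 474.4/3.610 = 131.4.
m_GX1302 − m_GX5645 = −2.5 log₁₀(131.4) = -5.30.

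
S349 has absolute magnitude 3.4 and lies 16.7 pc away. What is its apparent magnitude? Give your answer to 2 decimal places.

m = M + 5 log₁₀(d/10 pc) = 3.4 + 5 log₁₀(16.7/10)
  = 3.4 + 5 × 0.223 = 3.4 + 1.11 = 4.51.

4.51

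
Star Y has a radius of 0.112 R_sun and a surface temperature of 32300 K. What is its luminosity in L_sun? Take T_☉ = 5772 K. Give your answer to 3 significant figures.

12.3 L_sun

L/L_☉ = (R/R_☉)² (T/T_☉)⁴ = (0.112)² × (32300/5772)⁴
       = 0.01254 × (5.596)⁴ = 0.01254 × 980.6 = 12.30.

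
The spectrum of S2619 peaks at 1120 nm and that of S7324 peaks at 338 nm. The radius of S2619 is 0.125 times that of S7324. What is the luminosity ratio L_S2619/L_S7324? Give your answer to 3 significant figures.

Wien's law gives T ∝ 1/λ_max, so T_S2619/T_S7324 = λ_S7324/λ_S2619 = 338/1120 = 0.3018.
Then L ∝ R²T⁴ gives L_S2619/L_S7324 = (0.125)² × (0.3018)⁴ = 0.01562 × 0.008295 = 1.296×10^-4.

1.30×10^-4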